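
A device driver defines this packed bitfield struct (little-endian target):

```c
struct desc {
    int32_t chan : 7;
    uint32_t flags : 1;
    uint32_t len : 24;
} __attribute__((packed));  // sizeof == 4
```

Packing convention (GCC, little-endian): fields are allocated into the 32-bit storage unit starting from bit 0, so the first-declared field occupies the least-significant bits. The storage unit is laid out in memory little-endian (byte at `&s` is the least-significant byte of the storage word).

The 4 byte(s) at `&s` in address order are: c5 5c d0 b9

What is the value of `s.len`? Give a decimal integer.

[0]=0xc5 [1]=0x5c [2]=0xd0 [3]=0xb9 (little-endian) → word 0xb9d05cc5
chan:7 @ bit 0 → (0xb9d05cc5>>0)&0x7f = 0x45
flags:1 @ bit 7 → (0xb9d05cc5>>7)&0x1 = 0x1
len:24 @ bit 8 → (0xb9d05cc5>>8)&0xffffff = 0xb9d05c  ←

12177500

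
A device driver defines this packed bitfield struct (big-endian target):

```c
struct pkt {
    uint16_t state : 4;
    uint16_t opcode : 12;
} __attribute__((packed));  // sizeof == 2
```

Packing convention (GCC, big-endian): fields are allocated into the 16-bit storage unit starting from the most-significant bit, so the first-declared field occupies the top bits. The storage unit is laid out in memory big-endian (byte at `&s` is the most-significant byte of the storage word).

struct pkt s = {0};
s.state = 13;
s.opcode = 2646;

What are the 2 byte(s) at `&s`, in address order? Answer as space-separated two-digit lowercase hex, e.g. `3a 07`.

da 56

[12+:4] state=13 & 0xf = 0xd; word=0xd000
[0+:12] opcode=2646 & 0xfff = 0xa56; word=0xda56
word = 0xda56 → big-endian bytes:
  [0]=0xda  [1]=0x56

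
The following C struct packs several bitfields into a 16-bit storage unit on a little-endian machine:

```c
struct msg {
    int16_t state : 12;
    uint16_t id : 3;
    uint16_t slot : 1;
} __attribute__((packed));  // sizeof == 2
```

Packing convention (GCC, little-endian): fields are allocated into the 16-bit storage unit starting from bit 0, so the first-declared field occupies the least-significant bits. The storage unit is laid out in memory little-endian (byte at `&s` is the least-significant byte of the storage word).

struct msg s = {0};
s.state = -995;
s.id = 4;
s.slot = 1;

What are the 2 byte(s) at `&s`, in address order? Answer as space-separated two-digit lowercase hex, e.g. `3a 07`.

1d cc

[0+:12] state=-995 & 0xfff = 0xc1d; word=0x0c1d
[12+:3] id=4 & 0x7 = 0x4; word=0x4c1d
[15+:1] slot=1 & 0x1 = 0x1; word=0xcc1d
word = 0xcc1d → little-endian bytes:
  [0]=0x1d  [1]=0xcc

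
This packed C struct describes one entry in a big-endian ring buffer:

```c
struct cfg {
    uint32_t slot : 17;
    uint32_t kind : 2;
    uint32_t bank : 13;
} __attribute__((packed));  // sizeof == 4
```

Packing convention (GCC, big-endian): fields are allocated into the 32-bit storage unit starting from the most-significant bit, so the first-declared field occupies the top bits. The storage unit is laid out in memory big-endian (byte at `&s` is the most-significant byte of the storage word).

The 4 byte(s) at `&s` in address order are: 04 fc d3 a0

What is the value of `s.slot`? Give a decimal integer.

[0]=0x04 [1]=0xfc [2]=0xd3 [3]=0xa0 (big-endian) → word 0x04fcd3a0
slot:17 @ bit 15 → (0x04fcd3a0>>15)&0x1ffff = 0x9f9  ←
kind:2 @ bit 13 → (0x04fcd3a0>>13)&0x3 = 0x2
bank:13 @ bit 0 → (0x04fcd3a0>>0)&0x1fff = 0x13a0

2553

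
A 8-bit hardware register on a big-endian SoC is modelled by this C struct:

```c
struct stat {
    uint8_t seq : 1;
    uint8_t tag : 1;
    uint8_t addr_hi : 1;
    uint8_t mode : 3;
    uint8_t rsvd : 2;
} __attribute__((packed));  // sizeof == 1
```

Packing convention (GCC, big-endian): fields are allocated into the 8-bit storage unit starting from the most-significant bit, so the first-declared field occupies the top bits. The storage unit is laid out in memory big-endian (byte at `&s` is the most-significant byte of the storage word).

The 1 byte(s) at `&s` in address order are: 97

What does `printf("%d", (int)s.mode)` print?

5

[0]=0x97 (big-endian) → word 0x97
seq:1 @ bit 7 → (0x97>>7)&0x1 = 0x1
tag:1 @ bit 6 → (0x97>>6)&0x1 = 0x0
addr_hi:1 @ bit 5 → (0x97>>5)&0x1 = 0x0
mode:3 @ bit 2 → (0x97>>2)&0x7 = 0x5  ←
rsvd:2 @ bit 0 → (0x97>>0)&0x3 = 0x3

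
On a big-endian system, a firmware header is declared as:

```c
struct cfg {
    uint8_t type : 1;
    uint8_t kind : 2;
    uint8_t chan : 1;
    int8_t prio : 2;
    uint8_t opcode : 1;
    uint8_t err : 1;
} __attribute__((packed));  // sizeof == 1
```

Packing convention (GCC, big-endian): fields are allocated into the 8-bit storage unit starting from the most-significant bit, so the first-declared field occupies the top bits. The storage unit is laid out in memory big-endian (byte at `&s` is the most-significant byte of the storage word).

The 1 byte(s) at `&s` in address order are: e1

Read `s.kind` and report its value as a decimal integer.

[0]=0xe1 (big-endian) → word 0xe1
type:1 @ bit 7 → (0xe1>>7)&0x1 = 0x1
kind:2 @ bit 5 → (0xe1>>5)&0x3 = 0x3  ←
chan:1 @ bit 4 → (0xe1>>4)&0x1 = 0x0
prio:2 @ bit 2 → (0xe1>>2)&0x3 = 0x0
opcode:1 @ bit 1 → (0xe1>>1)&0x1 = 0x0
err:1 @ bit 0 → (0xe1>>0)&0x1 = 0x1

3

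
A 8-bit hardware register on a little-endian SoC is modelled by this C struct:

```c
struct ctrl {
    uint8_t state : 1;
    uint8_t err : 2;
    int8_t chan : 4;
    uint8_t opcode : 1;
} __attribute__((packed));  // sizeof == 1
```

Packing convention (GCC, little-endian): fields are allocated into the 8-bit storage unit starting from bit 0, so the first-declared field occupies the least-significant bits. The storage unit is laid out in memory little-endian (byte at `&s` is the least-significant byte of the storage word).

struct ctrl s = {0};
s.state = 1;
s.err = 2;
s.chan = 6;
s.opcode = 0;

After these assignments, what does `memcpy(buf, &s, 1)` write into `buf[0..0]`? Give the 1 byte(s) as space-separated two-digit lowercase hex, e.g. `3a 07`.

[0+:1] state=1 & 0x1 = 0x1; word=0x01
[1+:2] err=2 & 0x3 = 0x2; word=0x05
[3+:4] chan=6 & 0xf = 0x6; word=0x35
[7+:1] opcode=0 & 0x1 = 0x0; word=0x35
word = 0x35 → little-endian bytes:
  [0]=0x35

35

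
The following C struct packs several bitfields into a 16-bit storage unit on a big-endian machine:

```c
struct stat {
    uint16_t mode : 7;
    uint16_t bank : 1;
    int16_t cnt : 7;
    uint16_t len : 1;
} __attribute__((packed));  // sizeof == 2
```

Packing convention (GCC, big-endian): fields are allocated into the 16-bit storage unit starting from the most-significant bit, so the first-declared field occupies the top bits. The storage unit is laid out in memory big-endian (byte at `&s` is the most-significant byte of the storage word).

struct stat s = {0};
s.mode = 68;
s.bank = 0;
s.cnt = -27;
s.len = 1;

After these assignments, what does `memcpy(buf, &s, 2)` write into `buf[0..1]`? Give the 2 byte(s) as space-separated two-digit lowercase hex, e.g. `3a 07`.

mode:7 = 68 → 0x44 << 9 → word 0x8800
bank:1 = 0 → 0x0 << 8 → word 0x8800
cnt:7 = -27 → 0x65 << 1 → word 0x88ca
len:1 = 1 → 0x1 << 0 → word 0x88cb
word = 0x88cb → big-endian bytes:
  [0]=0x88  [1]=0xcb

88 cb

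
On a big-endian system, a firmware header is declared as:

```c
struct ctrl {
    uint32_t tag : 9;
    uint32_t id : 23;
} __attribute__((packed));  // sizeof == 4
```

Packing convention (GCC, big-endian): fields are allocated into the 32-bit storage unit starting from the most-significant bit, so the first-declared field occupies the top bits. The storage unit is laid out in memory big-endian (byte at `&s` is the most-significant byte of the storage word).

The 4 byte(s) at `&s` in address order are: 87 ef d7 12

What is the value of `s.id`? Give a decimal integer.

7329554

[0]=0x87 [1]=0xef [2]=0xd7 [3]=0x12 (big-endian) → word 0x87efd712
tag:9 @ bit 23 → (0x87efd712>>23)&0x1ff = 0x10f
id:23 @ bit 0 → (0x87efd712>>0)&0x7fffff = 0x6fd712  ←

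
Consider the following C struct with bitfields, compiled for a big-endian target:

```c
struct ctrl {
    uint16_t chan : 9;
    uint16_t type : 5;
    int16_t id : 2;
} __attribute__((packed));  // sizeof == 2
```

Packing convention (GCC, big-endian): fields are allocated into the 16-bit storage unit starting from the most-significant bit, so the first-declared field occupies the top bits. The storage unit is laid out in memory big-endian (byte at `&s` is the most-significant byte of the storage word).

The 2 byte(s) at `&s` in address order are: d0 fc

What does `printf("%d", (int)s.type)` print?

[0]=0xd0 [1]=0xfc (big-endian) → word 0xd0fc
chan [7+:9] = (word>>7) & 0x1ff = 417
type [2+:5] = (word>>2) & 0x1f = 31  ←
id [0+:2] = (word>>0) & 0x3 = 0

31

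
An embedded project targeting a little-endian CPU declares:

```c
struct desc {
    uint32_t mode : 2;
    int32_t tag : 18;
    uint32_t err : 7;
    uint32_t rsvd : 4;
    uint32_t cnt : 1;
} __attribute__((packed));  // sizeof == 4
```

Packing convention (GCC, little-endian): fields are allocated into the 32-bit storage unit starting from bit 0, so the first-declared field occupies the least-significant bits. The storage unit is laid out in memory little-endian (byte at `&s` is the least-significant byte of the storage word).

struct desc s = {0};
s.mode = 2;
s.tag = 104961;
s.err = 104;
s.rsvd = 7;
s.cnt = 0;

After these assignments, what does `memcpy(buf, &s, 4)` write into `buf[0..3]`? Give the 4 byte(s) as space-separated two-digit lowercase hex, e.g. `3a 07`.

mode (2b) val=2 bits=0x2 at bit 0: 0x00000002
tag (18b) val=104961 bits=0x19a01 at bit 2: 0x00066806
err (7b) val=104 bits=0x68 at bit 20: 0x06866806
rsvd (4b) val=7 bits=0x7 at bit 27: 0x3e866806
cnt (1b) val=0 bits=0x0 at bit 31: 0x3e866806
word = 0x3e866806 → little-endian bytes:
  [0]=0x06  [1]=0x68  [2]=0x86  [3]=0x3e

06 68 86 3e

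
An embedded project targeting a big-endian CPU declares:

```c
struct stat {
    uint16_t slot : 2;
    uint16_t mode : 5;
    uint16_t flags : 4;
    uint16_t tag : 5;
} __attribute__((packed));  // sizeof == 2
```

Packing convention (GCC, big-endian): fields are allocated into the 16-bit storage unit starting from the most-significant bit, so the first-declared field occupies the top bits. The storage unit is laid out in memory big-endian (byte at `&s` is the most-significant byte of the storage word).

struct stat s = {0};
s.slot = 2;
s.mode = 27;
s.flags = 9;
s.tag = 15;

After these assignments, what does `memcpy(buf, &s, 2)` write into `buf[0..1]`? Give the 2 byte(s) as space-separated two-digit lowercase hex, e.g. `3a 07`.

slot:2 = 2 → 0x2 << 14 → word 0x8000
mode:5 = 27 → 0x1b << 9 → word 0xb600
flags:4 = 9 → 0x9 << 5 → word 0xb720
tag:5 = 15 → 0xf << 0 → word 0xb72f
word = 0xb72f → big-endian bytes:
  [0]=0xb7  [1]=0x2f

b7 2f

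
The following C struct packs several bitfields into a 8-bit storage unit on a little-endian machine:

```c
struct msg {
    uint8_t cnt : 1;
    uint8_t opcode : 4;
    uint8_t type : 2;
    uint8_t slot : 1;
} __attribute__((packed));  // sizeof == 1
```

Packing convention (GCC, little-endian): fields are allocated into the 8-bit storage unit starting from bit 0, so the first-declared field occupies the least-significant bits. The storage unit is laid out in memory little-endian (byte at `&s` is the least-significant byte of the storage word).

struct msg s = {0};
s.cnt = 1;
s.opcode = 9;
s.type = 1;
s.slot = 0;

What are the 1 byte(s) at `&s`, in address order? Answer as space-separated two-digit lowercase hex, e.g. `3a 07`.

cnt (1b) val=1 bits=0x1 at bit 0: 0x01
opcode (4b) val=9 bits=0x9 at bit 1: 0x13
type (2b) val=1 bits=0x1 at bit 5: 0x33
slot (1b) val=0 bits=0x0 at bit 7: 0x33
word = 0x33 → little-endian bytes:
  [0]=0x33

33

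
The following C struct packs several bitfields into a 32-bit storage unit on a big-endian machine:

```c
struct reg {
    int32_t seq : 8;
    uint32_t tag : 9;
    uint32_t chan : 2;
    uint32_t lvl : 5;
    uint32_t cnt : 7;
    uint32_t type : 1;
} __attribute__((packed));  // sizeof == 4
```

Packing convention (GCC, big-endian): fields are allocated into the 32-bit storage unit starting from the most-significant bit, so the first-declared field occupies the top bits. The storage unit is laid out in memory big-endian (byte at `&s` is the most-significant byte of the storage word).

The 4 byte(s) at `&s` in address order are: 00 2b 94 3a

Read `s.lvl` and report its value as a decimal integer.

20

[0]=0x00 [1]=0x2b [2]=0x94 [3]=0x3a (big-endian) → word 0x002b943a
seq:8 @ bit 24 → (0x002b943a>>24)&0xff = 0x0
tag:9 @ bit 15 → (0x002b943a>>15)&0x1ff = 0x57
chan:2 @ bit 13 → (0x002b943a>>13)&0x3 = 0x0
lvl:5 @ bit 8 → (0x002b943a>>8)&0x1f = 0x14  ←
cnt:7 @ bit 1 → (0x002b943a>>1)&0x7f = 0x1d
type:1 @ bit 0 → (0x002b943a>>0)&0x1 = 0x0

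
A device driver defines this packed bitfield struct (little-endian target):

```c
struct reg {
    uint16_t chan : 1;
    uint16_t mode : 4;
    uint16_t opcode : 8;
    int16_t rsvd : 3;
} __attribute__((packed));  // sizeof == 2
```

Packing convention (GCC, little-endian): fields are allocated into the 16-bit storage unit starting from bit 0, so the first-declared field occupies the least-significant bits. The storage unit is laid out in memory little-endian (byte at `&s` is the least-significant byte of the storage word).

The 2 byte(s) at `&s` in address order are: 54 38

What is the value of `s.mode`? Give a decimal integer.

10

[0]=0x54 [1]=0x38 (little-endian) → word 0x3854
chan:1 @ bit 0 → (0x3854>>0)&0x1 = 0x0
mode:4 @ bit 1 → (0x3854>>1)&0xf = 0xa  ←
opcode:8 @ bit 5 → (0x3854>>5)&0xff = 0xc2
rsvd:3 @ bit 13 → (0x3854>>13)&0x7 = 0x1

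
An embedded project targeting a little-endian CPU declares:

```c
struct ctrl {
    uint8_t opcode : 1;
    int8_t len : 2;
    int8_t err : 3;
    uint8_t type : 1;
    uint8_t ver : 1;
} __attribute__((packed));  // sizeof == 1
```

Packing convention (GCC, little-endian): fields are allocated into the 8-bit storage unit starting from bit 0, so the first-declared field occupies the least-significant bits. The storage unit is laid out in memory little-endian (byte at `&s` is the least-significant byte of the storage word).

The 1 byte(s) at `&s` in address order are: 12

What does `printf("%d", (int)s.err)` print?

[0]=0x12 (little-endian) → word 0x12
opcode [0+:1] = (word>>0) & 0x1 = 0
len [1+:2] = (word>>1) & 0x3 = 1
err [3+:3] = (word>>3) & 0x7 = 2  ←
type [6+:1] = (word>>6) & 0x1 = 0
ver [7+:1] = (word>>7) & 0x1 = 0
err signed 3b, MSB=0: value = 2

2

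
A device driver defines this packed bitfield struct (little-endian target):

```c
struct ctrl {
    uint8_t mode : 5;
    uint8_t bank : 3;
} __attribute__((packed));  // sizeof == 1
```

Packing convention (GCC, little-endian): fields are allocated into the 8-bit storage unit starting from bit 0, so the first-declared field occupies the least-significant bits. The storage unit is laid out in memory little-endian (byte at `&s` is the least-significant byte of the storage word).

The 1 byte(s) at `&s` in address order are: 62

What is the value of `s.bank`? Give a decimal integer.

[0]=0x62 (little-endian) → word 0x62
mode [0+:5] = (word>>0) & 0x1f = 2
bank [5+:3] = (word>>5) & 0x7 = 3  ←

3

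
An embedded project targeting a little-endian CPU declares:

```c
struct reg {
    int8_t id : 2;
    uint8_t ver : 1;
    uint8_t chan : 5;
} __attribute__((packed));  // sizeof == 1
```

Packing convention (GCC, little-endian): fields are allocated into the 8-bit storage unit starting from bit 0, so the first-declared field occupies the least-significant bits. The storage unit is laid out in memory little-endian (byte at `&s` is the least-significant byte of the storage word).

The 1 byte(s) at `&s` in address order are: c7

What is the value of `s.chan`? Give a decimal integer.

24

[0]=0xc7 (little-endian) → word 0xc7
id:2 @ bit 0 → (0xc7>>0)&0x3 = 0x3
ver:1 @ bit 2 → (0xc7>>2)&0x1 = 0x1
chan:5 @ bit 3 → (0xc7>>3)&0x1f = 0x18  ←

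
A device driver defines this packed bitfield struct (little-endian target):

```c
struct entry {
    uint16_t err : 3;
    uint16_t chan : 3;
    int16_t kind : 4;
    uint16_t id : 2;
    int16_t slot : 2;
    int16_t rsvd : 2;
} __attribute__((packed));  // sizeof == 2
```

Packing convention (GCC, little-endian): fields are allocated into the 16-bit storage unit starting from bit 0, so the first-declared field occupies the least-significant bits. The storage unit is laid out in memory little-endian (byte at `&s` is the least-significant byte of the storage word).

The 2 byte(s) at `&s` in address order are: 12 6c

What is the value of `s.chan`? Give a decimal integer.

[0]=0x12 [1]=0x6c (little-endian) → word 0x6c12
err:3 @ bit 0 → (0x6c12>>0)&0x7 = 0x2
chan:3 @ bit 3 → (0x6c12>>3)&0x7 = 0x2  ←
kind:4 @ bit 6 → (0x6c12>>6)&0xf = 0x0
id:2 @ bit 10 → (0x6c12>>10)&0x3 = 0x3
slot:2 @ bit 12 → (0x6c12>>12)&0x3 = 0x2
rsvd:2 @ bit 14 → (0x6c12>>14)&0x3 = 0x1

2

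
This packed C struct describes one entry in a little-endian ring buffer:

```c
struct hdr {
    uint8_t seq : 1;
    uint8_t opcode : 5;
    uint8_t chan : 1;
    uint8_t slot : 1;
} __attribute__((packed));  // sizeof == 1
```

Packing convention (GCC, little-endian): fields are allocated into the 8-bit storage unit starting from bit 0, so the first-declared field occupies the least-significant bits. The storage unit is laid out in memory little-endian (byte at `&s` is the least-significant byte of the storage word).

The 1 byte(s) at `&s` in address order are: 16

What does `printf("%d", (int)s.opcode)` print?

11

[0]=0x16 (little-endian) → word 0x16
seq:1 @ bit 0 → (0x16>>0)&0x1 = 0x0
opcode:5 @ bit 1 → (0x16>>1)&0x1f = 0xb  ←
chan:1 @ bit 6 → (0x16>>6)&0x1 = 0x0
slot:1 @ bit 7 → (0x16>>7)&0x1 = 0x0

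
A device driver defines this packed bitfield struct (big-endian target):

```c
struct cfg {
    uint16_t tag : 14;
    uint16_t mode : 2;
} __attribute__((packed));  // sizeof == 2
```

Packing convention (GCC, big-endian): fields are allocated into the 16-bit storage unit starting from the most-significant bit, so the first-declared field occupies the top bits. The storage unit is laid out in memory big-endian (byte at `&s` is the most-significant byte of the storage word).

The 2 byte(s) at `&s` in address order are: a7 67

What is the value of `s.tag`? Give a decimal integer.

10713

[0]=0xa7 [1]=0x67 (big-endian) → word 0xa767
tag:14 @ bit 2 → (0xa767>>2)&0x3fff = 0x29d9  ←
mode:2 @ bit 0 → (0xa767>>0)&0x3 = 0x3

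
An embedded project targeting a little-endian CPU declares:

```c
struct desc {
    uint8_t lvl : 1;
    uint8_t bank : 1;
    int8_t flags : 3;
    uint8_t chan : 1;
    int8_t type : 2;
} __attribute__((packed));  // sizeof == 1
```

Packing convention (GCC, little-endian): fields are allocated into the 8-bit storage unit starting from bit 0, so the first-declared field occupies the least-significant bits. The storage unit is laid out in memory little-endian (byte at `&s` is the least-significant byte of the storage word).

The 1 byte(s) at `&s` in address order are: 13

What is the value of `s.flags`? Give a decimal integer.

-4

[0]=0x13 (little-endian) → word 0x13
lvl [0+:1] = (word>>0) & 0x1 = 1
bank [1+:1] = (word>>1) & 0x1 = 1
flags [2+:3] = (word>>2) & 0x7 = 4  ←
chan [5+:1] = (word>>5) & 0x1 = 0
type [6+:2] = (word>>6) & 0x3 = 0
flags signed 3b, MSB=1: 4 - 8 = -4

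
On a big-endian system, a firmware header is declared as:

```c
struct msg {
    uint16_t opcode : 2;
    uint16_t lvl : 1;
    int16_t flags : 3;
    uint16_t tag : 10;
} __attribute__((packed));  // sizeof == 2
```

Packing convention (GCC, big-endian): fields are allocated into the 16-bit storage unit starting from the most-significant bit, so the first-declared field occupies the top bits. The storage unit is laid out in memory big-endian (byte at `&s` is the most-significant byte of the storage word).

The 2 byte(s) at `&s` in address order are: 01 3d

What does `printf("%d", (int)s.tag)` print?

[0]=0x01 [1]=0x3d (big-endian) → word 0x013d
opcode [14+:2] = (word>>14) & 0x3 = 0
lvl [13+:1] = (word>>13) & 0x1 = 0
flags [10+:3] = (word>>10) & 0x7 = 0
tag [0+:10] = (word>>0) & 0x3ff = 317  ←

317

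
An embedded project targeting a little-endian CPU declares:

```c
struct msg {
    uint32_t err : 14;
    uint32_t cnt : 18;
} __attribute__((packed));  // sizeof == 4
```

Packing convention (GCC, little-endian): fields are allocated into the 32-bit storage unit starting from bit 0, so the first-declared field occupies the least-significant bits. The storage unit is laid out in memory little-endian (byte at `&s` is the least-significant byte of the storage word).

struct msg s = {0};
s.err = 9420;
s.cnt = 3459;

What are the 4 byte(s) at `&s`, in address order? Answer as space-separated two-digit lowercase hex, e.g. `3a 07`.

cc e4 60 03

err (14b) val=9420 bits=0x24cc at bit 0: 0x000024cc
cnt (18b) val=3459 bits=0xd83 at bit 14: 0x0360e4cc
word = 0x0360e4cc → little-endian bytes:
  [0]=0xcc  [1]=0xe4  [2]=0x60  [3]=0x03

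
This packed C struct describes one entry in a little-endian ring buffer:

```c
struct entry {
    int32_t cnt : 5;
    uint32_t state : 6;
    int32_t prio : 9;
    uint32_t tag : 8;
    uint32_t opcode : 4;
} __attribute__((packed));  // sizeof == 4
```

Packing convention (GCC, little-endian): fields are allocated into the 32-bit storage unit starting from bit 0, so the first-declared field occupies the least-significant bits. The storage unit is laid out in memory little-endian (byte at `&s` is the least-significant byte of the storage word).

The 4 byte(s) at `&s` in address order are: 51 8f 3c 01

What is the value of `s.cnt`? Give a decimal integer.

[0]=0x51 [1]=0x8f [2]=0x3c [3]=0x01 (little-endian) → word 0x013c8f51
cnt [0+:5] = (word>>0) & 0x1f = 17  ←
state [5+:6] = (word>>5) & 0x3f = 58
prio [11+:9] = (word>>11) & 0x1ff = 401
tag [20+:8] = (word>>20) & 0xff = 19
opcode [28+:4] = (word>>28) & 0xf = 0
cnt signed 5b, MSB=1: 17 - 32 = -15

-15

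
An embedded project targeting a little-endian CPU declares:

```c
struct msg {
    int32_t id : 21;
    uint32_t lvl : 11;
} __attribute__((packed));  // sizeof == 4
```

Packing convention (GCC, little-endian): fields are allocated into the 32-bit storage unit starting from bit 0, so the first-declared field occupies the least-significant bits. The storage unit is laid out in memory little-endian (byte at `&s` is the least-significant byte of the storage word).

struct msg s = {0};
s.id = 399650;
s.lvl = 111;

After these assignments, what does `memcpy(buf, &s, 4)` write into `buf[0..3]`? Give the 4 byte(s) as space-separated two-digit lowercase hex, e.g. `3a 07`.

22 19 e6 0d

id:21 = 399650 → 0x61922 << 0 → word 0x00061922
lvl:11 = 111 → 0x6f << 21 → word 0x0de61922
word = 0x0de61922 → little-endian bytes:
  [0]=0x22  [1]=0x19  [2]=0xe6  [3]=0x0d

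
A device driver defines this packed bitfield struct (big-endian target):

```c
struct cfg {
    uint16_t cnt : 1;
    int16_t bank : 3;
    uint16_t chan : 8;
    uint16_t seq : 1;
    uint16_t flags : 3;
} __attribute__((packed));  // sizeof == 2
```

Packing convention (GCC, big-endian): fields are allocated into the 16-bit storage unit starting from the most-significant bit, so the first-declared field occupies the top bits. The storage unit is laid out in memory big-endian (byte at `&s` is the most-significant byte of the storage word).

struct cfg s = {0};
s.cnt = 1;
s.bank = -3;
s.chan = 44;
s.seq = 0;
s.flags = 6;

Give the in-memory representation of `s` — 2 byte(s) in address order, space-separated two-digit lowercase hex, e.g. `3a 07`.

[15+:1] cnt=1 & 0x1 = 0x1; word=0x8000
[12+:3] bank=-3 & 0x7 = 0x5; word=0xd000
[4+:8] chan=44 & 0xff = 0x2c; word=0xd2c0
[3+:1] seq=0 & 0x1 = 0x0; word=0xd2c0
[0+:3] flags=6 & 0x7 = 0x6; word=0xd2c6
word = 0xd2c6 → big-endian bytes:
  [0]=0xd2  [1]=0xc6

d2 c6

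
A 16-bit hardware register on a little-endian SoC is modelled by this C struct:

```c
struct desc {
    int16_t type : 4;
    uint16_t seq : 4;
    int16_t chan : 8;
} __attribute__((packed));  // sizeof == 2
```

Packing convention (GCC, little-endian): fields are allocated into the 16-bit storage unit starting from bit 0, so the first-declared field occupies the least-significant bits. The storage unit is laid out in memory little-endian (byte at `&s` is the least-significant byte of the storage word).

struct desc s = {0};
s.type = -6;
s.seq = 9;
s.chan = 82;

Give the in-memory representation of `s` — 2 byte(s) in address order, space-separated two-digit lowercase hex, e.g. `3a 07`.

[0+:4] type=-6 & 0xf = 0xa; word=0x000a
[4+:4] seq=9 & 0xf = 0x9; word=0x009a
[8+:8] chan=82 & 0xff = 0x52; word=0x529a
word = 0x529a → little-endian bytes:
  [0]=0x9a  [1]=0x52

9a 52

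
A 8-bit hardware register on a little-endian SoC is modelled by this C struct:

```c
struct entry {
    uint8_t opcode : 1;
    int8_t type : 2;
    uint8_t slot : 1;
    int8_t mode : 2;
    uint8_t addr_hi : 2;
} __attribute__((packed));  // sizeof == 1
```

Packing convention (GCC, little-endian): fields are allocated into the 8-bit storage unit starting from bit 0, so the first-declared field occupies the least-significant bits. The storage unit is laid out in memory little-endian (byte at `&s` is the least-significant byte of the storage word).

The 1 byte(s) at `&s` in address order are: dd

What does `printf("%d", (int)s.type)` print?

[0]=0xdd (little-endian) → word 0xdd
opcode [0+:1] = (word>>0) & 0x1 = 1
type [1+:2] = (word>>1) & 0x3 = 2  ←
slot [3+:1] = (word>>3) & 0x1 = 1
mode [4+:2] = (word>>4) & 0x3 = 1
addr_hi [6+:2] = (word>>6) & 0x3 = 3
type signed 2b, MSB=1: 2 - 4 = -2

-2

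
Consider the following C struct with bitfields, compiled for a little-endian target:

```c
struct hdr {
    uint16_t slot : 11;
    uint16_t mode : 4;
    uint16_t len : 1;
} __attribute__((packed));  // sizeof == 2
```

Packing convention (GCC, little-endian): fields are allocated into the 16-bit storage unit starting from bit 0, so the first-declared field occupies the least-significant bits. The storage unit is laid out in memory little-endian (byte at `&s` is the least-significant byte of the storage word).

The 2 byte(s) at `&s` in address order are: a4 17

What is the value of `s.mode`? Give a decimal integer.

2

[0]=0xa4 [1]=0x17 (little-endian) → word 0x17a4
slot:11 @ bit 0 → (0x17a4>>0)&0x7ff = 0x7a4
mode:4 @ bit 11 → (0x17a4>>11)&0xf = 0x2  ←
len:1 @ bit 15 → (0x17a4>>15)&0x1 = 0x0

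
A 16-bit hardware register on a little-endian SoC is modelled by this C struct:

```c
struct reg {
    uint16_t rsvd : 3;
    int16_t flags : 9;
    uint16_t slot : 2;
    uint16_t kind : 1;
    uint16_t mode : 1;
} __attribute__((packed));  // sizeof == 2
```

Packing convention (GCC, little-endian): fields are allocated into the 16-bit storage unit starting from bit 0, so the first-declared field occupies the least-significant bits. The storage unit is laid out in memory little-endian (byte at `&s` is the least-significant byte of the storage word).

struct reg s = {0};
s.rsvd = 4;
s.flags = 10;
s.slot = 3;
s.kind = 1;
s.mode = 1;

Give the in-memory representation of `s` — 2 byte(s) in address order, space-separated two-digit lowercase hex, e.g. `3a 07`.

[0+:3] rsvd=4 & 0x7 = 0x4; word=0x0004
[3+:9] flags=10 & 0x1ff = 0xa; word=0x0054
[12+:2] slot=3 & 0x3 = 0x3; word=0x3054
[14+:1] kind=1 & 0x1 = 0x1; word=0x7054
[15+:1] mode=1 & 0x1 = 0x1; word=0xf054
word = 0xf054 → little-endian bytes:
  [0]=0x54  [1]=0xf0

54 f0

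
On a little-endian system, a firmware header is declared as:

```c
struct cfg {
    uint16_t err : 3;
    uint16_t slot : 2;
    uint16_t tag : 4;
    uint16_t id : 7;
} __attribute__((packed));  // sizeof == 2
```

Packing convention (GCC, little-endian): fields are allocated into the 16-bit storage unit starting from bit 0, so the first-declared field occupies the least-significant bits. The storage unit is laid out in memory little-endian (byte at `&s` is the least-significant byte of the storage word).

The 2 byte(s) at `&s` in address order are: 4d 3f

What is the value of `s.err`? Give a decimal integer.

[0]=0x4d [1]=0x3f (little-endian) → word 0x3f4d
err [0+:3] = (word>>0) & 0x7 = 5  ←
slot [3+:2] = (word>>3) & 0x3 = 1
tag [5+:4] = (word>>5) & 0xf = 10
id [9+:7] = (word>>9) & 0x7f = 31

5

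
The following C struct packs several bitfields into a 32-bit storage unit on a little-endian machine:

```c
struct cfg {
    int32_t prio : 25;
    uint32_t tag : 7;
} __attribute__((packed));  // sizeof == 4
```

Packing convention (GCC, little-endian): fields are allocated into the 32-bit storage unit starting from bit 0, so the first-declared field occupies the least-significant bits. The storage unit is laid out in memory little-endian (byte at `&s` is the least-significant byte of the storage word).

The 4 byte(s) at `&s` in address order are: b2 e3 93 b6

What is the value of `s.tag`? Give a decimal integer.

91

[0]=0xb2 [1]=0xe3 [2]=0x93 [3]=0xb6 (little-endian) → word 0xb693e3b2
prio:25 @ bit 0 → (0xb693e3b2>>0)&0x1ffffff = 0x93e3b2
tag:7 @ bit 25 → (0xb693e3b2>>25)&0x7f = 0x5b  ←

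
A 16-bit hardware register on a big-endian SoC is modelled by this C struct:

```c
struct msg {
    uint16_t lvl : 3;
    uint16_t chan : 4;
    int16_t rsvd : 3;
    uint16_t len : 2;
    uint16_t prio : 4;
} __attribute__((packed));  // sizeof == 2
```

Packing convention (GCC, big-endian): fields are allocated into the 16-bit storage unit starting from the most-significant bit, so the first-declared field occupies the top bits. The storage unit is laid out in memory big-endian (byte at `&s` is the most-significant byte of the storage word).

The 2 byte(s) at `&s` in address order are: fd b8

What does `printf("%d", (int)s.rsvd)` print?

-2

[0]=0xfd [1]=0xb8 (big-endian) → word 0xfdb8
lvl:3 @ bit 13 → (0xfdb8>>13)&0x7 = 0x7
chan:4 @ bit 9 → (0xfdb8>>9)&0xf = 0xe
rsvd:3 @ bit 6 → (0xfdb8>>6)&0x7 = 0x6  ←
len:2 @ bit 4 → (0xfdb8>>4)&0x3 = 0x3
prio:4 @ bit 0 → (0xfdb8>>0)&0xf = 0x8
rsvd signed 3b, MSB=1: 6 - 8 = -2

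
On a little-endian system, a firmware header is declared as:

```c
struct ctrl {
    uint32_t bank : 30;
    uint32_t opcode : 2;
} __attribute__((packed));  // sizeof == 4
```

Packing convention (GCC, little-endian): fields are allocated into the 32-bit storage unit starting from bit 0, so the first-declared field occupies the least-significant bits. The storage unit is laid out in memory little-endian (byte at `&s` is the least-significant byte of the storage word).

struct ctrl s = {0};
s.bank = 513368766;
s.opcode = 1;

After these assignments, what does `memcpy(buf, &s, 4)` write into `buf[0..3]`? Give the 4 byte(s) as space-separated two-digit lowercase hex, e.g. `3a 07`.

bank:30 = 513368766 → 0x1e9962be << 0 → word 0x1e9962be
opcode:2 = 1 → 0x1 << 30 → word 0x5e9962be
word = 0x5e9962be → little-endian bytes:
  [0]=0xbe  [1]=0x62  [2]=0x99  [3]=0x5e

be 62 99 5e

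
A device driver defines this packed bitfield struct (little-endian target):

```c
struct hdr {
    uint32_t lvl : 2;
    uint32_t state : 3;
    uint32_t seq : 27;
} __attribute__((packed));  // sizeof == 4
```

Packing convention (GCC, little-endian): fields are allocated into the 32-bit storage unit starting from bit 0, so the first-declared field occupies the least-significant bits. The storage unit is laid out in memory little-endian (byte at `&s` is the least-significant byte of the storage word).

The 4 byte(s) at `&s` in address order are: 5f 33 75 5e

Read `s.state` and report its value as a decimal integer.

[0]=0x5f [1]=0x33 [2]=0x75 [3]=0x5e (little-endian) → word 0x5e75335f
lvl:2 @ bit 0 → (0x5e75335f>>0)&0x3 = 0x3
state:3 @ bit 2 → (0x5e75335f>>2)&0x7 = 0x7  ←
seq:27 @ bit 5 → (0x5e75335f>>5)&0x7ffffff = 0x2f3a99a

7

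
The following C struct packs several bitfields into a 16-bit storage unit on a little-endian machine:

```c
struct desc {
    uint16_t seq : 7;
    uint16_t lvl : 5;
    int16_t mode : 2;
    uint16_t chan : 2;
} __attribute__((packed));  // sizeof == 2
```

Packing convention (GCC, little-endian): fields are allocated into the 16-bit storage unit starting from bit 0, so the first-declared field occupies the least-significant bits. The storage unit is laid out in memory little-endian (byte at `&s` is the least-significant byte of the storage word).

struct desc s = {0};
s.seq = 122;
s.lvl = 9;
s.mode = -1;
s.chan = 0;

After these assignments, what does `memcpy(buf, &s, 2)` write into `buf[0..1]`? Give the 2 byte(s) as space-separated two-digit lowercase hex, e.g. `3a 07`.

fa 34

seq:7 = 122 → 0x7a << 0 → word 0x007a
lvl:5 = 9 → 0x9 << 7 → word 0x04fa
mode:2 = -1 → 0x3 << 12 → word 0x34fa
chan:2 = 0 → 0x0 << 14 → word 0x34fa
word = 0x34fa → little-endian bytes:
  [0]=0xfa  [1]=0x34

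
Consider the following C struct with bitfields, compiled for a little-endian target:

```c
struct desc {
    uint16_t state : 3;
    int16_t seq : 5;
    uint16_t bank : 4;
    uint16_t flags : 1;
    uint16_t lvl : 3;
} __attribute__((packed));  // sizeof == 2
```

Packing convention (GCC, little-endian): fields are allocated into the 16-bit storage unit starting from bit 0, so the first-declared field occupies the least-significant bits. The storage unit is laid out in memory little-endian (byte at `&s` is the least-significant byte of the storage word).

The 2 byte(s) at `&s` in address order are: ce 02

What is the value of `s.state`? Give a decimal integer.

[0]=0xce [1]=0x02 (little-endian) → word 0x02ce
state [0+:3] = (word>>0) & 0x7 = 6  ←
seq [3+:5] = (word>>3) & 0x1f = 25
bank [8+:4] = (word>>8) & 0xf = 2
flags [12+:1] = (word>>12) & 0x1 = 0
lvl [13+:3] = (word>>13) & 0x7 = 0

6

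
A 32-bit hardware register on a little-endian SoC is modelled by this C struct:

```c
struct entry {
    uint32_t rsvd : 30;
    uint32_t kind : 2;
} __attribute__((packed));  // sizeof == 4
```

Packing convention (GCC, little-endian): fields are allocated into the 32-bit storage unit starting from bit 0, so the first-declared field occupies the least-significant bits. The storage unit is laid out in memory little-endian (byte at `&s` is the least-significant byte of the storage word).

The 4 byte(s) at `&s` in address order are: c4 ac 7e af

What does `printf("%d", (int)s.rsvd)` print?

796830916

[0]=0xc4 [1]=0xac [2]=0x7e [3]=0xaf (little-endian) → word 0xaf7eacc4
rsvd:30 @ bit 0 → (0xaf7eacc4>>0)&0x3fffffff = 0x2f7eacc4  ←
kind:2 @ bit 30 → (0xaf7eacc4>>30)&0x3 = 0x2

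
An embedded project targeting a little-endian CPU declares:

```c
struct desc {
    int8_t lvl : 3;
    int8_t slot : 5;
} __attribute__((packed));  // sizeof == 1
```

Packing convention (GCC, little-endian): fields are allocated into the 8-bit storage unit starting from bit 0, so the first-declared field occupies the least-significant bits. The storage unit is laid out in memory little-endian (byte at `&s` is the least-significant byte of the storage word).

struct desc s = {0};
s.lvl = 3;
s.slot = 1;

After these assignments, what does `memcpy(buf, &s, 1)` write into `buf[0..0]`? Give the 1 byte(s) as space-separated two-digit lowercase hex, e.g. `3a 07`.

lvl:3 = 3 → 0x3 << 0 → word 0x03
slot:5 = 1 → 0x1 << 3 → word 0x0b
word = 0x0b → little-endian bytes:
  [0]=0x0b

0b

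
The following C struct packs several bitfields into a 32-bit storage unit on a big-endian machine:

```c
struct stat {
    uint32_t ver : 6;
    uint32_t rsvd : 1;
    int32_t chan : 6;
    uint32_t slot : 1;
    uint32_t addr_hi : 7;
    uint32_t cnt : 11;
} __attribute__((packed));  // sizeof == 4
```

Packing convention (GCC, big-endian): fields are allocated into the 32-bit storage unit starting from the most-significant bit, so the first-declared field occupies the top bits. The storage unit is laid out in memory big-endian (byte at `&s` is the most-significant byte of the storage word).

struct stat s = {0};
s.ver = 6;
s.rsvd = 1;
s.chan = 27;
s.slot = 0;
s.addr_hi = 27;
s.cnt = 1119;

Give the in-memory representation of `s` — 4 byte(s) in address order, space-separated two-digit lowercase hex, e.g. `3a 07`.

[26+:6] ver=6 & 0x3f = 0x6; word=0x18000000
[25+:1] rsvd=1 & 0x1 = 0x1; word=0x1a000000
[19+:6] chan=27 & 0x3f = 0x1b; word=0x1ad80000
[18+:1] slot=0 & 0x1 = 0x0; word=0x1ad80000
[11+:7] addr_hi=27 & 0x7f = 0x1b; word=0x1ad8d800
[0+:11] cnt=1119 & 0x7ff = 0x45f; word=0x1ad8dc5f
word = 0x1ad8dc5f → big-endian bytes:
  [0]=0x1a  [1]=0xd8  [2]=0xdc  [3]=0x5f

1a d8 dc 5f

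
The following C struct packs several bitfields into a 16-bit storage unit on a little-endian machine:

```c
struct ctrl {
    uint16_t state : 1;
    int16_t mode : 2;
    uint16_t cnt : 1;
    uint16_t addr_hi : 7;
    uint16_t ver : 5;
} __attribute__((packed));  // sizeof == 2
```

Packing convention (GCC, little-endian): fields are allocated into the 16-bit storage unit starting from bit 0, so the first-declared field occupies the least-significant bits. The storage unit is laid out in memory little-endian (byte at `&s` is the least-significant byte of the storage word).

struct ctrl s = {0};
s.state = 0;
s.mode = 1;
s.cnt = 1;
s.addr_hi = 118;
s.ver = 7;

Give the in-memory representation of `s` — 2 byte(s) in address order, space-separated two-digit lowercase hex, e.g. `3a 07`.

6a 3f

state (1b) val=0 bits=0x0 at bit 0: 0x0000
mode (2b) val=1 bits=0x1 at bit 1: 0x0002
cnt (1b) val=1 bits=0x1 at bit 3: 0x000a
addr_hi (7b) val=118 bits=0x76 at bit 4: 0x076a
ver (5b) val=7 bits=0x7 at bit 11: 0x3f6a
word = 0x3f6a → little-endian bytes:
  [0]=0x6a  [1]=0x3f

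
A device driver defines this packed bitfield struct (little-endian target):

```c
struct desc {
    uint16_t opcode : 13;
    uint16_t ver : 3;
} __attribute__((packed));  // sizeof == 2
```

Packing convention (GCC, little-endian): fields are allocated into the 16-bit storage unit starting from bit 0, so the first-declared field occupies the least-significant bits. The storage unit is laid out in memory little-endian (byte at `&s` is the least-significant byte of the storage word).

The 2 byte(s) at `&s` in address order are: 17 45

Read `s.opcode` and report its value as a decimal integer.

[0]=0x17 [1]=0x45 (little-endian) → word 0x4517
opcode [0+:13] = (word>>0) & 0x1fff = 1303  ←
ver [13+:3] = (word>>13) & 0x7 = 2

1303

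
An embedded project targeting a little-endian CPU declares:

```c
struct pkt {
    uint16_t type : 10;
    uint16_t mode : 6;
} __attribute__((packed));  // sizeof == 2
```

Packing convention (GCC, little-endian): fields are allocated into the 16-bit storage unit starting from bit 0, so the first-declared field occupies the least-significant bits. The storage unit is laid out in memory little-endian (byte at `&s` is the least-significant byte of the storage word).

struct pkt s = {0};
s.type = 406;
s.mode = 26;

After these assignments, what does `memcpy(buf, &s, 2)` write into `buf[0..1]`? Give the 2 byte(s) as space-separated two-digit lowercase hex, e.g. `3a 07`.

96 69

type:10 = 406 → 0x196 << 0 → word 0x0196
mode:6 = 26 → 0x1a << 10 → word 0x6996
word = 0x6996 → little-endian bytes:
  [0]=0x96  [1]=0x69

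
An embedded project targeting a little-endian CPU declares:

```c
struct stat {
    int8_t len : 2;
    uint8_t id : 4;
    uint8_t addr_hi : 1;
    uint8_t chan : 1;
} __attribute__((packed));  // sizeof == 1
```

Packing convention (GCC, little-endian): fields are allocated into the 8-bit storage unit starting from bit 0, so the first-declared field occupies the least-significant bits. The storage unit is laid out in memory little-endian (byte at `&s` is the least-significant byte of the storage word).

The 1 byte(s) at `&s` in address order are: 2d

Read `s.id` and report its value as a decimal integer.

[0]=0x2d (little-endian) → word 0x2d
len [0+:2] = (word>>0) & 0x3 = 1
id [2+:4] = (word>>2) & 0xf = 11  ←
addr_hi [6+:1] = (word>>6) & 0x1 = 0
chan [7+:1] = (word>>7) & 0x1 = 0

11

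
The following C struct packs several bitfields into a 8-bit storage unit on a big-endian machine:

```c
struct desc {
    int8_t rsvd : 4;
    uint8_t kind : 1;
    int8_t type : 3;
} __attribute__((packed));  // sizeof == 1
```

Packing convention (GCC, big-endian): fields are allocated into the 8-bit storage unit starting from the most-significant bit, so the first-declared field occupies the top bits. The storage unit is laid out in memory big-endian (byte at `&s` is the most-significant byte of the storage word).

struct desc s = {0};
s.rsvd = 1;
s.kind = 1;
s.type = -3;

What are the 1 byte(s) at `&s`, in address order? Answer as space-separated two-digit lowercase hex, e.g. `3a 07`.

1d

[4+:4] rsvd=1 & 0xf = 0x1; word=0x10
[3+:1] kind=1 & 0x1 = 0x1; word=0x18
[0+:3] type=-3 & 0x7 = 0x5; word=0x1d
word = 0x1d → big-endian bytes:
  [0]=0x1d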